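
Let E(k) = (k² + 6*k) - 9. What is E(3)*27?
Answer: 486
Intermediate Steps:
E(k) = -9 + k² + 6*k
E(3)*27 = (-9 + 3² + 6*3)*27 = (-9 + 9 + 18)*27 = 18*27 = 486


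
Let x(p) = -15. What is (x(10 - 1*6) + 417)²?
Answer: 161604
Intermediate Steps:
(x(10 - 1*6) + 417)² = (-15 + 417)² = 402² = 161604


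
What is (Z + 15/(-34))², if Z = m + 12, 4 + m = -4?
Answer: 14641/1156 ≈ 12.665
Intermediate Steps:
m = -8 (m = -4 - 4 = -8)
Z = 4 (Z = -8 + 12 = 4)
(Z + 15/(-34))² = (4 + 15/(-34))² = (4 + 15*(-1/34))² = (4 - 15/34)² = (121/34)² = 14641/1156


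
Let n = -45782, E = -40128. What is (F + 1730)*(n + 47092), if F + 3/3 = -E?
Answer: 54832670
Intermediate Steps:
F = 40127 (F = -1 - 1*(-40128) = -1 + 40128 = 40127)
(F + 1730)*(n + 47092) = (40127 + 1730)*(-45782 + 47092) = 41857*1310 = 54832670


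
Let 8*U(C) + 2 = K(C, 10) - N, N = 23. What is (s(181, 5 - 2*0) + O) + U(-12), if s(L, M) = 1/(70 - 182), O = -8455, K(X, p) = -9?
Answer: -947437/112 ≈ -8459.3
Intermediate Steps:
U(C) = -17/4 (U(C) = -1/4 + (-9 - 1*23)/8 = -1/4 + (-9 - 23)/8 = -1/4 + (1/8)*(-32) = -1/4 - 4 = -17/4)
s(L, M) = -1/112 (s(L, M) = 1/(-112) = -1/112)
(s(181, 5 - 2*0) + O) + U(-12) = (-1/112 - 8455) - 17/4 = -946961/112 - 17/4 = -947437/112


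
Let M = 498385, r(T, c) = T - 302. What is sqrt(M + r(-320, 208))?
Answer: 3*sqrt(55307) ≈ 705.52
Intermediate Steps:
r(T, c) = -302 + T
sqrt(M + r(-320, 208)) = sqrt(498385 + (-302 - 320)) = sqrt(498385 - 622) = sqrt(497763) = 3*sqrt(55307)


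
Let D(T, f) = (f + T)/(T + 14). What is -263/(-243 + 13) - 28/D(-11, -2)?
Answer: 22739/2990 ≈ 7.6050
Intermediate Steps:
D(T, f) = (T + f)/(14 + T)
-263/(-243 + 13) - 28/D(-11, -2) = -263/(-243 + 13) - 28*(14 - 11)/(-11 - 2) = -263/(-230) - 28/(-13/3) = -263*(-1/230) - 28/((1/3)*(-13)) = 263/230 - 28/(-13/3) = 263/230 - 28*(-3/13) = 263/230 + 84/13 = 22739/2990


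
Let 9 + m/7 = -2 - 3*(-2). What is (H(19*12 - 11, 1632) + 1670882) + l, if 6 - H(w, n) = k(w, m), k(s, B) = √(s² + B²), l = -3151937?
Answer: -1481049 - 7*√986 ≈ -1.4813e+6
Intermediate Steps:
m = -35 (m = -63 + 7*(-2 - 3*(-2)) = -63 + 7*(-2 + 6) = -63 + 7*4 = -63 + 28 = -35)
k(s, B) = √(B² + s²)
H(w, n) = 6 - √(1225 + w²) (H(w, n) = 6 - √((-35)² + w²) = 6 - √(1225 + w²))
(H(19*12 - 11, 1632) + 1670882) + l = ((6 - √(1225 + (19*12 - 11)²)) + 1670882) - 3151937 = ((6 - √(1225 + (228 - 11)²)) + 1670882) - 3151937 = ((6 - √(1225 + 217²)) + 1670882) - 3151937 = ((6 - √(1225 + 47089)) + 1670882) - 3151937 = ((6 - √48314) + 1670882) - 3151937 = ((6 - 7*√986) + 1670882) - 3151937 = (1670888 - 7*√986) - 3151937 = -1481049 - 7*√986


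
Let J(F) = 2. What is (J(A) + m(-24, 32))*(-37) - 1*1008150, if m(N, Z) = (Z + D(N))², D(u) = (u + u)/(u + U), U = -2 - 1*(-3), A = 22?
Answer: -556092768/529 ≈ -1.0512e+6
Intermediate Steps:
U = 1 (U = -2 + 3 = 1)
D(u) = 2*u/(1 + u) (D(u) = (u + u)/(u + 1) = (2*u)/(1 + u) = 2*u/(1 + u))
m(N, Z) = (Z + 2*N/(1 + N))²
(J(A) + m(-24, 32))*(-37) - 1*1008150 = (2 + (2*(-24) + 32*(1 - 24))²/(1 - 24)²)*(-37) - 1*1008150 = (2 + (-48 + 32*(-23))²/(-23)²)*(-37) - 1008150 = (2 + (-48 - 736)²/529)*(-37) - 1008150 = (2 + (1/529)*(-784)²)*(-37) - 1008150 = (2 + (1/529)*614656)*(-37) - 1008150 = (2 + 614656/529)*(-37) - 1008150 = (615714/529)*(-37) - 1008150 = -22781418/529 - 1008150 = -556092768/529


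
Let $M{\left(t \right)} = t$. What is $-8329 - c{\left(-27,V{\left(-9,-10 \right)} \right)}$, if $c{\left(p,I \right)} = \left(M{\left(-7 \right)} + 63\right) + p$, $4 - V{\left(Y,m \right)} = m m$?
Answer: $-8358$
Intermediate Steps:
$V{\left(Y,m \right)} = 4 - m^{2}$ ($V{\left(Y,m \right)} = 4 - m m = 4 - m^{2}$)
$c{\left(p,I \right)} = 56 + p$ ($c{\left(p,I \right)} = \left(-7 + 63\right) + p = 56 + p$)
$-8329 - c{\left(-27,V{\left(-9,-10 \right)} \right)} = -8329 - \left(56 - 27\right) = -8329 - 29 = -8358$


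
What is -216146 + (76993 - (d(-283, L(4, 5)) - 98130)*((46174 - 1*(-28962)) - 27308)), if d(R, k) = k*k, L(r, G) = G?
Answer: 4692026787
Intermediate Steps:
d(R, k) = k²
-216146 + (76993 - (d(-283, L(4, 5)) - 98130)*((46174 - 1*(-28962)) - 27308)) = -216146 + (76993 - (5² - 98130)*((46174 - 1*(-28962)) - 27308)) = -216146 + (76993 - (25 - 98130)*((46174 + 28962) - 27308)) = -216146 + (76993 - (-98105)*(75136 - 27308)) = -216146 + (76993 - (-98105)*47828) = -216146 + (76993 - 1*(-4692165940)) = -216146 + (76993 + 4692165940) = -216146 + 4692242933 = 4692026787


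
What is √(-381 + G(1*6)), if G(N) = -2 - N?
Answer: I*√389 ≈ 19.723*I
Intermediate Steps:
√(-381 + G(1*6)) = √(-381 + (-2 - 6)) = √(-381 - 8) = √(-389) = I*√389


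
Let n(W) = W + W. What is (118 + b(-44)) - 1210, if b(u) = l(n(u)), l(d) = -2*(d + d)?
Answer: -740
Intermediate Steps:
n(W) = 2*W
l(d) = -4*d
b(u) = -8*u
(118 + b(-44)) - 1210 = (118 - 8*(-44)) - 1210 = (118 + 352) - 1210 = 470 - 1210 = -740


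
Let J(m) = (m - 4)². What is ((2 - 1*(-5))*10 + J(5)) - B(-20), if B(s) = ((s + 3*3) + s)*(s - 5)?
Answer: -704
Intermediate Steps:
J(m) = (-4 + m)²
B(s) = (-5 + s)*(9 + 2*s) (B(s) = ((s + 9) + s)*(-5 + s) = ((9 + s) + s)*(-5 + s) = (9 + 2*s)*(-5 + s) = (-5 + s)*(9 + 2*s))
((2 - 1*(-5))*10 + J(5)) - B(-20) = ((2 - 1*(-5))*10 + (-4 + 5)²) - (-45 - 1*(-20) + 2*(-20)²) = ((2 + 5)*10 + 1²) - (-45 + 20 + 2*400) = (7*10 + 1) - (-45 + 20 + 800) = (70 + 1) - 1*775 = 71 - 775 = -704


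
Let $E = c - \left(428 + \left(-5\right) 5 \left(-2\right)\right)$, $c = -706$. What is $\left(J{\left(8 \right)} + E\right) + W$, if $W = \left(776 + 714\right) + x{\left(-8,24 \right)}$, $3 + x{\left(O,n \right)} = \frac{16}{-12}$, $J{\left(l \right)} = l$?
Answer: $\frac{929}{3} \approx 309.67$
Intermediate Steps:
$x{\left(O,n \right)} = - \frac{13}{3}$ ($x{\left(O,n \right)} = -3 + \frac{16}{-12} = -3 + 16 \left(- \frac{1}{12}\right) = -3 - \frac{4}{3} = - \frac{13}{3}$)
$W = \frac{4457}{3}$ ($W = \left(776 + 714\right) - \frac{13}{3} = 1490 - \frac{13}{3} = \frac{4457}{3} \approx 1485.7$)
$E = -1184$ ($E = -706 - \left(428 + \left(-5\right) 5 \left(-2\right)\right) = -706 - \left(428 - -50\right) = -706 - \left(428 + 50\right) = -706 - 478 = -1184$)
$\left(J{\left(8 \right)} + E\right) + W = \left(8 - 1184\right) + \frac{4457}{3} = -1176 + \frac{4457}{3} = \frac{929}{3}$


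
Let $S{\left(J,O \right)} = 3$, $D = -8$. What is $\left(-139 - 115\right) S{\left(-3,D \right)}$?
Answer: $-762$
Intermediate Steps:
$\left(-139 - 115\right) S{\left(-3,D \right)} = \left(-139 - 115\right) 3 = \left(-254\right) 3 = -762$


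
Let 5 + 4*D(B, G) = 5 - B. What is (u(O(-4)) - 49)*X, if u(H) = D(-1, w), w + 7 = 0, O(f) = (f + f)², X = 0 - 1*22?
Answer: 2145/2 ≈ 1072.5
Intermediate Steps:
X = -22 (X = 0 - 22 = -22)
O(f) = 4*f² (O(f) = (2*f)² = 4*f²)
w = -7 (w = -7 + 0 = -7)
D(B, G) = -B/4 (D(B, G) = -5/4 + (5 - B)/4 = -5/4 + (5/4 - B/4) = -B/4)
u(H) = ¼ (u(H) = -¼*(-1) = ¼)
(u(O(-4)) - 49)*X = (¼ - 49)*(-22) = -195/4*(-22) = 2145/2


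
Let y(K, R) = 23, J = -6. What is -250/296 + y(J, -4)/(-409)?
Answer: -54529/60532 ≈ -0.90083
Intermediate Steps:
-250/296 + y(J, -4)/(-409) = -250/296 + 23/(-409) = -250*1/296 + 23*(-1/409) = -125/148 - 23/409 = -54529/60532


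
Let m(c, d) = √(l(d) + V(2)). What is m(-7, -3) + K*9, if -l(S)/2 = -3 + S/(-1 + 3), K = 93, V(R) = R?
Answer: 837 + √11 ≈ 840.32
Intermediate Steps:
l(S) = 6 - S (l(S) = -2*(-3 + S/(-1 + 3)) = -2*(-3 + S/2) = 6 - S)
m(c, d) = √(8 - d) (m(c, d) = √((6 - d) + 2) = √(8 - d))
m(-7, -3) + K*9 = √(8 - 1*(-3)) + 93*9 = √(8 + 3) + 837 = √11 + 837 = 837 + √11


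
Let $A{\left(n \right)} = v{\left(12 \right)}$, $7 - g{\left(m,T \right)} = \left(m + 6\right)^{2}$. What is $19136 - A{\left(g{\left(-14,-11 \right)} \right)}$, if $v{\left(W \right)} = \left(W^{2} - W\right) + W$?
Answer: $18992$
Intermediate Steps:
$v{\left(W \right)} = W^{2}$
$g{\left(m,T \right)} = 7 - \left(6 + m\right)^{2}$ ($g{\left(m,T \right)} = 7 - \left(m + 6\right)^{2} = 7 - \left(6 + m\right)^{2}$)
$A{\left(n \right)} = 144$ ($A{\left(n \right)} = 12^{2} = 144$)
$19136 - A{\left(g{\left(-14,-11 \right)} \right)} = 19136 - 144 = 18992$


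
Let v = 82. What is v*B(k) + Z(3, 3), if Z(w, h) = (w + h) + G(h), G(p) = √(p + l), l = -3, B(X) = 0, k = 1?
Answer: 6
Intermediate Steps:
G(p) = √(-3 + p) (G(p) = √(p - 3) = √(-3 + p))
Z(w, h) = h + w + √(-3 + h) (Z(w, h) = (w + h) + √(-3 + h) = (h + w) + √(-3 + h) = h + w + √(-3 + h))
v*B(k) + Z(3, 3) = 82*0 + (3 + 3 + √(-3 + 3)) = 0 + (3 + 3 + √0) = 0 + (3 + 3 + 0) = 0 + 6 = 6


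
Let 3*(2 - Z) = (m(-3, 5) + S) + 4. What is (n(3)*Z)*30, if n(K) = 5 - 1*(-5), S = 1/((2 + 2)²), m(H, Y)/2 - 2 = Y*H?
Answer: 11175/4 ≈ 2793.8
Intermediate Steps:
m(H, Y) = 4 + 2*H*Y (m(H, Y) = 4 + 2*(Y*H) = 4 + 2*(H*Y) = 4 + 2*H*Y)
S = 1/16 (S = 1/(4²) = 1/16 ≈ 0.062500)
Z = 149/16 (Z = 2 - (((4 + 2*(-3)*5) + 1/16) + 4)/3 = 2 - (((4 - 30) + 1/16) + 4)/3 = 2 - ((-26 + 1/16) + 4)/3 = 2 - (-415/16 + 4)/3 = 2 - ⅓*(-351/16) = 2 + 117/16 = 149/16 ≈ 9.3125)
n(K) = 10 (n(K) = 5 + 5 = 10)
(n(3)*Z)*30 = (10*(149/16))*30 = (745/8)*30 = 11175/4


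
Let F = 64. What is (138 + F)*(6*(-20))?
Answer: -24240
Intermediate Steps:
(138 + F)*(6*(-20)) = (138 + 64)*(6*(-20)) = 202*(-120) = -24240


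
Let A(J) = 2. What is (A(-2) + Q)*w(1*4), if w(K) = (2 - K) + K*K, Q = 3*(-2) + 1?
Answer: -42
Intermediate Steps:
Q = -5 (Q = -6 + 1 = -5)
w(K) = 2 + K² - K (w(K) = (2 - K) + K² = 2 + K² - K)
(A(-2) + Q)*w(1*4) = (2 - 5)*(2 + (1*4)² - 4) = -3*(2 + 4² - 1*4) = -3*(2 + 16 - 4) = -3*14 = -42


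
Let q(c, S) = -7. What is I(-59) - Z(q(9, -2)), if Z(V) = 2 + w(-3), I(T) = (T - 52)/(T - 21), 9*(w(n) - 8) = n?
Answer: -1987/240 ≈ -8.2792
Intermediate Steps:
w(n) = 8 + n/9
I(T) = (-52 + T)/(-21 + T)
Z(V) = 29/3 (Z(V) = 2 + (8 + (⅑)*(-3)) = 2 + (8 - ⅓) = 2 + 23/3 = 29/3)
I(-59) - Z(q(9, -2)) = (-52 - 59)/(-21 - 59) - 1*29/3 = -111/(-80) - 29/3 = -1/80*(-111) - 29/3 = 111/80 - 29/3 = -1987/240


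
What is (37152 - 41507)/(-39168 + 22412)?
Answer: 4355/16756 ≈ 0.25991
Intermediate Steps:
(37152 - 41507)/(-39168 + 22412) = -4355/(-16756) = -4355*(-1/16756) = 4355/16756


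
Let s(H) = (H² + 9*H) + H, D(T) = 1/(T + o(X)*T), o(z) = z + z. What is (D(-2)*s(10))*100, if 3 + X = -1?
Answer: 10000/7 ≈ 1428.6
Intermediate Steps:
X = -4 (X = -3 - 1 = -4)
o(z) = 2*z
D(T) = -1/(7*T) (D(T) = 1/(T + (2*(-4))*T) = 1/(T - 8*T) = 1/(-7*T) = -1/(7*T))
s(H) = H² + 10*H
(D(-2)*s(10))*100 = ((-⅐/(-2))*(10*(10 + 10)))*100 = ((-⅐*(-½))*(10*20))*100 = ((1/14)*200)*100 = (100/7)*100 = 10000/7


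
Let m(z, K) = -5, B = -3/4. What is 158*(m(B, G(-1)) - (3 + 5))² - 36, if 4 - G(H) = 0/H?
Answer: 26666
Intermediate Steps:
B = -¾ (B = -3*¼ = -¾ ≈ -0.75000)
G(H) = 4 (G(H) = 4 - 0/H = 4 - 1*0 = 4 + 0 = 4)
158*(m(B, G(-1)) - (3 + 5))² - 36 = 158*(-5 - (3 + 5))² - 36 = 158*(-5 - 1*8)² - 36 = 158*(-5 - 8)² - 36 = 158*(-13)² - 36 = 158*169 - 36 = 26702 - 36 = 26666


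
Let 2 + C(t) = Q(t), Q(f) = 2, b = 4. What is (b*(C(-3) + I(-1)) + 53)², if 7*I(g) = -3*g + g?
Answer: 143641/49 ≈ 2931.4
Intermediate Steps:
I(g) = -2*g/7 (I(g) = (-3*g + g)/7 = (-2*g)/7 = -2*g/7)
C(t) = 0 (C(t) = -2 + 2 = 0)
(b*(C(-3) + I(-1)) + 53)² = (4*(0 - 2/7*(-1)) + 53)² = (4*(0 + 2/7) + 53)² = (4*(2/7) + 53)² = (8/7 + 53)² = (379/7)² = 143641/49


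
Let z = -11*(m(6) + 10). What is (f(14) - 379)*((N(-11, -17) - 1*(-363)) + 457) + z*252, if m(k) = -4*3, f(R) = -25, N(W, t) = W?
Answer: -321292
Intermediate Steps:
m(k) = -12
z = 22 (z = -11*(-12 + 10) = -11*(-2) = 22)
(f(14) - 379)*((N(-11, -17) - 1*(-363)) + 457) + z*252 = (-25 - 379)*((-11 - 1*(-363)) + 457) + 22*252 = -404*((-11 + 363) + 457) + 5544 = -404*(352 + 457) + 5544 = -404*809 + 5544 = -326836 + 5544 = -321292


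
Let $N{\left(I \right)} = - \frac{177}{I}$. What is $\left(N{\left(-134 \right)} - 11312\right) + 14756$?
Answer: $\frac{461673}{134} \approx 3445.3$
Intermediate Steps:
$\left(N{\left(-134 \right)} - 11312\right) + 14756 = \left(- \frac{177}{-134} - 11312\right) + 14756 = \left(\left(-177\right) \left(- \frac{1}{134}\right) - 11312\right) + 14756 = \left(\frac{177}{134} - 11312\right) + 14756 = - \frac{1515631}{134} + 14756 = \frac{461673}{134}$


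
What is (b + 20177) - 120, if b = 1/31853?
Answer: 638875622/31853 ≈ 20057.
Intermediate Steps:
b = 1/31853 ≈ 3.1394e-5
(b + 20177) - 120 = (1/31853 + 20177) - 120 = 642697982/31853 - 120 = 638875622/31853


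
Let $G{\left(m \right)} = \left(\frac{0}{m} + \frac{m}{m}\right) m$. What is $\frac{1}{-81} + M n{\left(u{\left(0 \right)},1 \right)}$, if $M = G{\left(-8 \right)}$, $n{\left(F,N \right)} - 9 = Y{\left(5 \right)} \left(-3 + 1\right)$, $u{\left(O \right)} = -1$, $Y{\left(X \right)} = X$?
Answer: $\frac{647}{81} \approx 7.9877$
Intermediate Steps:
$n{\left(F,N \right)} = -1$ ($n{\left(F,N \right)} = 9 + 5 \left(-3 + 1\right) = 9 + 5 \left(-2\right) = 9 - 10 = -1$)
$G{\left(m \right)} = m$ ($G{\left(m \right)} = \left(0 + 1\right) m = 1 m = m$)
$M = -8$
$\frac{1}{-81} + M n{\left(u{\left(0 \right)},1 \right)} = \frac{1}{-81} - -8 = - \frac{1}{81} + 8 = \frac{647}{81}$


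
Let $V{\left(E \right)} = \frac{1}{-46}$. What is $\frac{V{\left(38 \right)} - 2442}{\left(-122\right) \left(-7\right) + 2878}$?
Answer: $- \frac{112333}{171672} \approx -0.65435$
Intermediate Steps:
$V{\left(E \right)} = - \frac{1}{46}$
$\frac{V{\left(38 \right)} - 2442}{\left(-122\right) \left(-7\right) + 2878} = \frac{- \frac{1}{46} - 2442}{\left(-122\right) \left(-7\right) + 2878} = \frac{- \frac{1}{46} - 2442}{854 + 2878} = - \frac{112333}{46 \cdot 3732} = \left(- \frac{112333}{46}\right) \frac{1}{3732} = - \frac{112333}{171672}$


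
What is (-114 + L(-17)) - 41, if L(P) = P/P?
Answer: -154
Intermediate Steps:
L(P) = 1
(-114 + L(-17)) - 41 = (-114 + 1) - 41 = -113 - 41 = -154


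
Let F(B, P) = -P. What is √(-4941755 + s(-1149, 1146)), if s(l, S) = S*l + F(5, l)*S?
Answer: I*√4941755 ≈ 2223.0*I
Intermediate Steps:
s(l, S) = 0 (s(l, S) = S*l + (-l)*S = S*l - S*l = 0)
√(-4941755 + s(-1149, 1146)) = √(-4941755 + 0) = √(-4941755) = I*√4941755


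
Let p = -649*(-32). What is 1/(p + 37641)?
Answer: 1/58409 ≈ 1.7121e-5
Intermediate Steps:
p = 20768
1/(p + 37641) = 1/(20768 + 37641) = 1/58409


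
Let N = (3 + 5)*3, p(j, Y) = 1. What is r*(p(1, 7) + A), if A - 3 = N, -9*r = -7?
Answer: 196/9 ≈ 21.778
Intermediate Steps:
r = 7/9 (r = -1/9*(-7) = 7/9 ≈ 0.77778)
N = 24 (N = 8*3 = 24)
A = 27 (A = 3 + 24 = 27)
r*(p(1, 7) + A) = 7*(1 + 27)/9 = (7/9)*28 = 196/9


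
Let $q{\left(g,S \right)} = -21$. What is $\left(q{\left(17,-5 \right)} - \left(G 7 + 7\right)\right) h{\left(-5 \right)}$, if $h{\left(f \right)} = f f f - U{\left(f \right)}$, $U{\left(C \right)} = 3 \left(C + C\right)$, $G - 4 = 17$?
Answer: $16625$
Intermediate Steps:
$G = 21$ ($G = 4 + 17 = 21$)
$U{\left(C \right)} = 6 C$ ($U{\left(C \right)} = 3 \cdot 2 C = 6 C$)
$h{\left(f \right)} = f^{3} - 6 f$ ($h{\left(f \right)} = f f f - 6 f = f^{2} f - 6 f = f^{3} - 6 f$)
$\left(q{\left(17,-5 \right)} - \left(G 7 + 7\right)\right) h{\left(-5 \right)} = \left(-21 - \left(21 \cdot 7 + 7\right)\right) \left(- 5 \left(-6 + \left(-5\right)^{2}\right)\right) = \left(-21 - \left(147 + 7\right)\right) \left(- 5 \left(-6 + 25\right)\right) = \left(-21 - 154\right) \left(\left(-5\right) 19\right) = \left(-21 - 154\right) \left(-95\right) = \left(-175\right) \left(-95\right) = 16625$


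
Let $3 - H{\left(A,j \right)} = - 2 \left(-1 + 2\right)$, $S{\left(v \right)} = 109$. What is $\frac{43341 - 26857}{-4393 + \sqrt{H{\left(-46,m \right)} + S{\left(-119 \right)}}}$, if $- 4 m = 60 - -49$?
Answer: $- \frac{72414212}{19298335} - \frac{16484 \sqrt{114}}{19298335} \approx -3.7615$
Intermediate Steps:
$m = - \frac{109}{4}$ ($m = - \frac{60 - -49}{4} = - \frac{60 + 49}{4} = \left(- \frac{1}{4}\right) 109 = - \frac{109}{4} \approx -27.25$)
$H{\left(A,j \right)} = 5$ ($H{\left(A,j \right)} = 3 - - 2 \left(-1 + 2\right) = 3 - \left(-2\right) 1 = 3 - -2 = 3 + 2 = 5$)
$\frac{43341 - 26857}{-4393 + \sqrt{H{\left(-46,m \right)} + S{\left(-119 \right)}}} = \frac{43341 - 26857}{-4393 + \sqrt{5 + 109}} = \frac{16484}{-4393 + \sqrt{114}}$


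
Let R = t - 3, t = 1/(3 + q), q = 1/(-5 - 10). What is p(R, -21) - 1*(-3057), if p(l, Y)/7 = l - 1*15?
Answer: 129069/44 ≈ 2933.4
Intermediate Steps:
q = -1/15 (q = 1/(-15) = -1/15 ≈ -0.066667)
t = 15/44 (t = 1/(3 - 1/15) = 1/(44/15) = 15/44 ≈ 0.34091)
R = -117/44 (R = 15/44 - 3 = -117/44 ≈ -2.6591)
p(l, Y) = -105 + 7*l (p(l, Y) = 7*(l - 1*15) = 7*(l - 15) = 7*(-15 + l) = -105 + 7*l)
p(R, -21) - 1*(-3057) = (-105 + 7*(-117/44)) - 1*(-3057) = (-105 - 819/44) + 3057 = -5439/44 + 3057 = 129069/44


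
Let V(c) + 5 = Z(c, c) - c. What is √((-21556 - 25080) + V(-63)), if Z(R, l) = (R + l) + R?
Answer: I*√46767 ≈ 216.26*I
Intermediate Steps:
Z(R, l) = l + 2*R
V(c) = -5 + 2*c (V(c) = -5 + ((c + 2*c) - c) = -5 + (3*c - c) = -5 + 2*c)
√((-21556 - 25080) + V(-63)) = √((-21556 - 25080) + (-5 + 2*(-63))) = √(-46636 + (-5 - 126)) = √(-46636 - 131) = √(-46767) = I*√46767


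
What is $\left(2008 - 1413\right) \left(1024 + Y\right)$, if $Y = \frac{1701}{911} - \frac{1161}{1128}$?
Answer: $\frac{208871110385}{342536} \approx 6.0978 \cdot 10^{5}$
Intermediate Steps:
$Y = \frac{287019}{342536}$ ($Y = 1701 \cdot \frac{1}{911} - \frac{387}{376} = \frac{1701}{911} - \frac{387}{376} = \frac{287019}{342536} \approx 0.83792$)
$\left(2008 - 1413\right) \left(1024 + Y\right) = \left(2008 - 1413\right) \left(1024 + \frac{287019}{342536}\right) = 595 \cdot \frac{351043883}{342536} = \frac{208871110385}{342536}$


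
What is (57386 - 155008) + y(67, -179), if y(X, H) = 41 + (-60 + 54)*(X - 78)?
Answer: -97515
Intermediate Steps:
y(X, H) = 509 - 6*X (y(X, H) = 41 - 6*(-78 + X) = 41 + (468 - 6*X) = 509 - 6*X)
(57386 - 155008) + y(67, -179) = (57386 - 155008) + (509 - 6*67) = -97622 + (509 - 402) = -97622 + 107 = -97515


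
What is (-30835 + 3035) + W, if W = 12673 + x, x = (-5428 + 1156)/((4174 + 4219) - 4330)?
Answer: -61465273/4063 ≈ -15128.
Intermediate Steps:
x = -4272/4063 (x = -4272/(8393 - 4330) = -4272/4063 ≈ -1.0514)
W = 51486127/4063 (W = 12673 - 4272/4063 = 51486127/4063 ≈ 12672.)
(-30835 + 3035) + W = (-30835 + 3035) + 51486127/4063 = -27800 + 51486127/4063 = -61465273/4063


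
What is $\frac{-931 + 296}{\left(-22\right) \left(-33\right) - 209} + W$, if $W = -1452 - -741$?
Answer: $- \frac{368222}{517} \approx -712.23$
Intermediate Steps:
$W = -711$ ($W = -1452 + 741 = -711$)
$\frac{-931 + 296}{\left(-22\right) \left(-33\right) - 209} + W = \frac{-931 + 296}{\left(-22\right) \left(-33\right) - 209} - 711 = - \frac{635}{726 - 209} - 711 = - \frac{635}{517} - 711 = - \frac{368222}{517}$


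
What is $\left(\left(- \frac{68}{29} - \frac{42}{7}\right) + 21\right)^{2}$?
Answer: $\frac{134689}{841} \approx 160.15$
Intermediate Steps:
$\left(\left(- \frac{68}{29} - \frac{42}{7}\right) + 21\right)^{2} = \left(\left(\left(-68\right) \frac{1}{29} - 6\right) + 21\right)^{2} = \left(\left(- \frac{68}{29} - 6\right) + 21\right)^{2} = \left(- \frac{242}{29} + 21\right)^{2} = \left(\frac{367}{29}\right)^{2} = \frac{134689}{841}$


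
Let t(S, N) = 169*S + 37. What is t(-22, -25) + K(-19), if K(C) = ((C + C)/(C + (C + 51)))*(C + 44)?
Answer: -48803/13 ≈ -3754.1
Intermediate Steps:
t(S, N) = 37 + 169*S
K(C) = 2*C*(44 + C)/(51 + 2*C) (K(C) = ((2*C)/(C + (51 + C)))*(44 + C) = ((2*C)/(51 + 2*C))*(44 + C) = (2*C/(51 + 2*C))*(44 + C) = 2*C*(44 + C)/(51 + 2*C))
t(-22, -25) + K(-19) = (37 + 169*(-22)) + 2*(-19)*(44 - 19)/(51 + 2*(-19)) = (37 - 3718) + 2*(-19)*25/(51 - 38) = -3681 + 2*(-19)*25/13 = -3681 + 2*(-19)*(1/13)*25 = -3681 - 950/13 = -48803/13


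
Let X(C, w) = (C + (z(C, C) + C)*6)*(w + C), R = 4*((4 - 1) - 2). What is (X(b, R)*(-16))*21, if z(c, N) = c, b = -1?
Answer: 13104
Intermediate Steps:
R = 4 (R = 4*(3 - 2) = 4*1 = 4)
X(C, w) = 13*C*(C + w) (X(C, w) = (C + (C + C)*6)*(w + C) = (C + (2*C)*6)*(C + w) = (C + 12*C)*(C + w) = (13*C)*(C + w) = 13*C*(C + w))
(X(b, R)*(-16))*21 = ((13*(-1)*(-1 + 4))*(-16))*21 = ((13*(-1)*3)*(-16))*21 = -39*(-16)*21 = 624*21 = 13104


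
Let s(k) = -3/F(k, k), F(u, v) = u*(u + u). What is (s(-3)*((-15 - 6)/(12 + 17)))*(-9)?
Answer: -63/58 ≈ -1.0862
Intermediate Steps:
F(u, v) = 2*u**2 (F(u, v) = u*(2*u) = 2*u**2)
s(k) = -3/(2*k**2) (s(k) = -3*1/(2*k**2) = -3/(2*k**2))
(s(-3)*((-15 - 6)/(12 + 17)))*(-9) = ((-3/2/(-3)**2)*((-15 - 6)/(12 + 17)))*(-9) = ((-3/2*1/9)*(-21/29))*(-9) = -(-7)/(2*29)*(-9) = -1/6*(-21/29)*(-9) = (7/58)*(-9) = -63/58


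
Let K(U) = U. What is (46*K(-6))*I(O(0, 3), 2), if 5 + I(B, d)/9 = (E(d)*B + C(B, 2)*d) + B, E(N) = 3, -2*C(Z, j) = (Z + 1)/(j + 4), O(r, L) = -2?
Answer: 31878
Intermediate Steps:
C(Z, j) = -(1 + Z)/(2*(4 + j)) (C(Z, j) = -(Z + 1)/(2*(j + 4)) = -(1 + Z)/(2*(4 + j)))
I(B, d) = -45 + 36*B + 9*d*(-1/12 - B/12) (I(B, d) = -45 + 9*((3*B + ((-1 - B)/(2*(4 + 2)))*d) + B) = -45 + 9*((3*B + ((1/2)*(-1 - B)/6)*d) + B) = -45 + 9*((3*B + ((1/2)*(1/6)*(-1 - B))*d) + B) = -45 + 9*((3*B + (-1/12 - B/12)*d) + B) = -45 + 9*((3*B + d*(-1/12 - B/12)) + B) = -45 + 9*(4*B + d*(-1/12 - B/12)) = -45 + (36*B + 9*d*(-1/12 - B/12)) = -45 + 36*B + 9*d*(-1/12 - B/12))
(46*K(-6))*I(O(0, 3), 2) = (46*(-6))*(-45 + 36*(-2) - 3/4*2*(1 - 2)) = -276*(-45 - 72 - 3/4*2*(-1)) = -276*(-45 - 72 + 3/2) = -276*(-231/2) = 31878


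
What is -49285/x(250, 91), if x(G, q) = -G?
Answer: 9857/50 ≈ 197.14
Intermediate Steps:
-49285/x(250, 91) = -49285/((-1*250)) = -49285/(-250) = -49285*(-1/250) = 9857/50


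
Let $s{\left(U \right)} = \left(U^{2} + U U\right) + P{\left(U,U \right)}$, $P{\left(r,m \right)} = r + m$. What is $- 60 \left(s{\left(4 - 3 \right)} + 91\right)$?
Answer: $-5700$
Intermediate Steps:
$P{\left(r,m \right)} = m + r$
$s{\left(U \right)} = 2 U + 2 U^{2}$ ($s{\left(U \right)} = \left(U^{2} + U U\right) + \left(U + U\right) = \left(U^{2} + U^{2}\right) + 2 U = 2 U^{2} + 2 U = 2 U + 2 U^{2}$)
$- 60 \left(s{\left(4 - 3 \right)} + 91\right) = - 60 \left(2 \left(4 - 3\right) \left(1 + \left(4 - 3\right)\right) + 91\right) = - 60 \left(2 \cdot 1 \left(1 + 1\right) + 91\right) = - 60 \left(2 \cdot 1 \cdot 2 + 91\right) = - 60 \left(4 + 91\right) = \left(-60\right) 95 = -5700$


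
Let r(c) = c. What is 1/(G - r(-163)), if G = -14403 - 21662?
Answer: -1/35902 ≈ -2.7854e-5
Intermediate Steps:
G = -36065
1/(G - r(-163)) = 1/(-36065 - 1*(-163)) = 1/(-36065 + 163) = 1/(-35902) = -1/35902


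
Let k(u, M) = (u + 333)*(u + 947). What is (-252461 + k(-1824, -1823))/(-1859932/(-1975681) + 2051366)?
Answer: 1042315952213/2026423345089 ≈ 0.51436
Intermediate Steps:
k(u, M) = (333 + u)*(947 + u)
(-252461 + k(-1824, -1823))/(-1859932/(-1975681) + 2051366) = (-252461 + (315351 + (-1824)² + 1280*(-1824)))/(-1859932/(-1975681) + 2051366) = (-252461 + (315351 + 3326976 - 2334720))/(-1859932*(-1/1975681) + 2051366) = (-252461 + 1307607)/(1859932/1975681 + 2051366) = 1055146/(4052846690178/1975681) = 1055146*(1975681/4052846690178) = 1042315952213/2026423345089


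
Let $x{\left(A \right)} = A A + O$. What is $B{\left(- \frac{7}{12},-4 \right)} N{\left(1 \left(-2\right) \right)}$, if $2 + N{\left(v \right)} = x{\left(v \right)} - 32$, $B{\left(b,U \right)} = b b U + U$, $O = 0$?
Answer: $\frac{965}{6} \approx 160.83$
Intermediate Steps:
$B{\left(b,U \right)} = U + U b^{2}$ ($B{\left(b,U \right)} = b^{2} U + U = U b^{2} + U = U + U b^{2}$)
$x{\left(A \right)} = A^{2}$ ($x{\left(A \right)} = A A + 0 = A^{2} + 0 = A^{2}$)
$N{\left(v \right)} = -34 + v^{2}$ ($N{\left(v \right)} = -2 + \left(v^{2} - 32\right) = -2 + \left(-32 + v^{2}\right) = -34 + v^{2}$)
$B{\left(- \frac{7}{12},-4 \right)} N{\left(1 \left(-2\right) \right)} = - 4 \left(1 + \left(- \frac{7}{12}\right)^{2}\right) \left(-34 + \left(1 \left(-2\right)\right)^{2}\right) = - 4 \left(1 + \left(\left(-7\right) \frac{1}{12}\right)^{2}\right) \left(-34 + \left(-2\right)^{2}\right) = - 4 \left(1 + \left(- \frac{7}{12}\right)^{2}\right) \left(-34 + 4\right) = - 4 \left(1 + \frac{49}{144}\right) \left(-30\right) = \left(-4\right) \frac{193}{144} \left(-30\right) = \left(- \frac{193}{36}\right) \left(-30\right) = \frac{965}{6}$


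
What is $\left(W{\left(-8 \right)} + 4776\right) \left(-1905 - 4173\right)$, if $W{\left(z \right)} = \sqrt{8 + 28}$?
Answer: $-29064996$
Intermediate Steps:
$W{\left(z \right)} = 6$ ($W{\left(z \right)} = \sqrt{36} = 6$)
$\left(W{\left(-8 \right)} + 4776\right) \left(-1905 - 4173\right) = \left(6 + 4776\right) \left(-1905 - 4173\right) = 4782 \left(-6078\right) = -29064996$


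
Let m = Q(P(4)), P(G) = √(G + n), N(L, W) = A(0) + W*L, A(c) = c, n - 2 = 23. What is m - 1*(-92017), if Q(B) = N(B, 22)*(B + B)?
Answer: 93293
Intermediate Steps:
n = 25 (n = 2 + 23 = 25)
N(L, W) = L*W (N(L, W) = 0 + W*L = 0 + L*W = L*W)
P(G) = √(25 + G) (P(G) = √(G + 25) = √(25 + G))
Q(B) = 44*B² (Q(B) = (B*22)*(B + B) = (22*B)*(2*B) = 44*B²)
m = 1276 (m = 44*(√(25 + 4))² = 44*(√29)² = 44*29 = 1276)
m - 1*(-92017) = 1276 - 1*(-92017) = 1276 + 92017 = 93293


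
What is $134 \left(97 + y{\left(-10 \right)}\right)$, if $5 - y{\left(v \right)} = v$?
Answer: $15008$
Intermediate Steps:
$y{\left(v \right)} = 5 - v$
$134 \left(97 + y{\left(-10 \right)}\right) = 134 \left(97 + \left(5 - -10\right)\right) = 134 \left(97 + \left(5 + 10\right)\right) = 134 \left(97 + 15\right) = 134 \cdot 112 = 15008$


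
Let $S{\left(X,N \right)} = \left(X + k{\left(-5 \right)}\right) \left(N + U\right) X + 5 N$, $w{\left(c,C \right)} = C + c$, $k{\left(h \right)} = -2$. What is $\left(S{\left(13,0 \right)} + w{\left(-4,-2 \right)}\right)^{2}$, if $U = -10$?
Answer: $2062096$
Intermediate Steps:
$S{\left(X,N \right)} = 5 N + X \left(-10 + N\right) \left(-2 + X\right)$ ($S{\left(X,N \right)} = \left(X - 2\right) \left(N - 10\right) X + 5 N = \left(-2 + X\right) \left(-10 + N\right) X + 5 N = \left(-10 + N\right) \left(-2 + X\right) X + 5 N = X \left(-10 + N\right) \left(-2 + X\right) + 5 N = 5 N + X \left(-10 + N\right) \left(-2 + X\right)$)
$\left(S{\left(13,0 \right)} + w{\left(-4,-2 \right)}\right)^{2} = \left(\left(- 10 \cdot 13^{2} + 5 \cdot 0 + 20 \cdot 13 + 0 \cdot 13^{2} - 0 \cdot 13\right) - 6\right)^{2} = \left(\left(\left(-10\right) 169 + 0 + 260 + 0 \cdot 169 + 0\right) - 6\right)^{2} = \left(\left(-1690 + 0 + 260 + 0 + 0\right) - 6\right)^{2} = \left(-1430 - 6\right)^{2} = \left(-1436\right)^{2} = 2062096$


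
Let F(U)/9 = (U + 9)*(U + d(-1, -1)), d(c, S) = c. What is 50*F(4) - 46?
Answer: 17504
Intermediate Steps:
F(U) = 9*(-1 + U)*(9 + U) (F(U) = 9*((U + 9)*(U - 1)) = 9*((9 + U)*(-1 + U)) = 9*((-1 + U)*(9 + U)) = 9*(-1 + U)*(9 + U))
50*F(4) - 46 = 50*(-81 + 9*4² + 72*4) - 46 = 50*(-81 + 9*16 + 288) - 46 = 50*(-81 + 144 + 288) - 46 = 50*351 - 46 = 17550 - 46 = 17504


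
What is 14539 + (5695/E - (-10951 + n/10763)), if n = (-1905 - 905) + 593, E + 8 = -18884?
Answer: 5182979440319/203334596 ≈ 25490.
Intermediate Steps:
E = -18892 (E = -8 - 18884 = -18892)
n = -2217 (n = -2810 + 593 = -2217)
14539 + (5695/E - (-10951 + n/10763)) = 14539 + (5695/(-18892) - (-10951 - 2217/10763)) = 14539 + (5695*(-1/18892) - (-10951 - 2217*1/10763)) = 14539 + (-5695/18892 - (-10951 - 2217/10763)) = 14539 + (-5695/18892 - 1*(-117867830/10763)) = 14539 + (-5695/18892 + 117867830/10763) = 14539 + 2226697749075/203334596 = 5182979440319/203334596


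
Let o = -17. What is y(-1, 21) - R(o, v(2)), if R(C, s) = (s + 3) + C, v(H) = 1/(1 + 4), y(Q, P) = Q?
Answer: 64/5 ≈ 12.800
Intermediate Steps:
v(H) = 1/5
R(C, s) = 3 + C + s (R(C, s) = (3 + s) + C = 3 + C + s)
y(-1, 21) - R(o, v(2)) = -1 - (3 - 17 + 1/5) = -1 - 1*(-69/5) = -1 + 69/5 = 64/5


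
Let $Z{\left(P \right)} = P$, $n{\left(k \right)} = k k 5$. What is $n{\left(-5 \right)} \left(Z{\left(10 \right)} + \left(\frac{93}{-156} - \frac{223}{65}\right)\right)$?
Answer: $\frac{38825}{52} \approx 746.63$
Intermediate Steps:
$n{\left(k \right)} = 5 k^{2}$ ($n{\left(k \right)} = k^{2} \cdot 5 = 5 k^{2}$)
$n{\left(-5 \right)} \left(Z{\left(10 \right)} + \left(\frac{93}{-156} - \frac{223}{65}\right)\right) = 5 \left(-5\right)^{2} \left(10 + \left(\frac{93}{-156} - \frac{223}{65}\right)\right) = 5 \cdot 25 \left(10 + \left(93 \left(- \frac{1}{156}\right) - \frac{223}{65}\right)\right) = 125 \left(10 - \frac{1047}{260}\right) = 125 \cdot \frac{1553}{260} = \frac{38825}{52}$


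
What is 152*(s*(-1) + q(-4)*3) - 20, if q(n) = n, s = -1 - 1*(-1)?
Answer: -1844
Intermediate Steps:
s = 0 (s = -1 + 1 = 0)
152*(s*(-1) + q(-4)*3) - 20 = 152*(0*(-1) - 4*3) - 20 = 152*(0 - 12) - 20 = 152*(-12) - 20 = -1824 - 20 = -1844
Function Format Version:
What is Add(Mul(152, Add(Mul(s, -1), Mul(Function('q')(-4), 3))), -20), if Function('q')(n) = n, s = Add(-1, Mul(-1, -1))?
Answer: -1844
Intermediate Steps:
s = 0 (s = Add(-1, 1) = 0)
Add(Mul(152, Add(Mul(s, -1), Mul(Function('q')(-4), 3))), -20) = Add(Mul(152, Add(Mul(0, -1), Mul(-4, 3))), -20) = Add(Mul(152, Add(0, -12)), -20) = Add(Mul(152, -12), -20) = Add(-1824, -20) = -1844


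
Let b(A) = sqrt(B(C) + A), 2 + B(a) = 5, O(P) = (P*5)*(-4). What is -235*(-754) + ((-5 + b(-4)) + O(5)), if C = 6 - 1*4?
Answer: 177085 + I ≈ 1.7709e+5 + 1.0*I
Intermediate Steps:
C = 2 (C = 6 - 4 = 2)
O(P) = -20*P (O(P) = (5*P)*(-4) = -20*P)
B(a) = 3 (B(a) = -2 + 5 = 3)
b(A) = sqrt(3 + A)
-235*(-754) + ((-5 + b(-4)) + O(5)) = -235*(-754) + ((-5 + sqrt(3 - 4)) - 20*5) = 177190 + ((-5 + sqrt(-1)) - 100) = 177190 + ((-5 + I) - 100) = 177190 + (-105 + I) = 177085 + I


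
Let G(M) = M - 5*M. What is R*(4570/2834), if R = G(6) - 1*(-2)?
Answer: -50270/1417 ≈ -35.476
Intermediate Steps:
G(M) = -4*M
R = -22 (R = -4*6 - 1*(-2) = -24 + 2 = -22)
R*(4570/2834) = -100540/2834 = -22*2285/1417 = -50270/1417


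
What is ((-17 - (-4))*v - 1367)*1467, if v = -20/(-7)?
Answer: -14419143/7 ≈ -2.0599e+6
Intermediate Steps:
v = 20/7 (v = -20*(-⅐) = 20/7 ≈ 2.8571)
((-17 - (-4))*v - 1367)*1467 = ((-17 - (-4))*(20/7) - 1367)*1467 = ((-17 - 1*(-4))*(20/7) - 1367)*1467 = ((-17 + 4)*(20/7) - 1367)*1467 = (-13*20/7 - 1367)*1467 = (-260/7 - 1367)*1467 = -9829/7*1467 = -14419143/7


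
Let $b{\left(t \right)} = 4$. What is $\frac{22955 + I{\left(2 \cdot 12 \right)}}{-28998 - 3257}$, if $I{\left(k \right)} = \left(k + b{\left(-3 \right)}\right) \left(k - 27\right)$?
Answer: $- \frac{22871}{32255} \approx -0.70907$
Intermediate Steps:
$I{\left(k \right)} = \left(-27 + k\right) \left(4 + k\right)$ ($I{\left(k \right)} = \left(k + 4\right) \left(k - 27\right) = \left(4 + k\right) \left(-27 + k\right) = \left(-27 + k\right) \left(4 + k\right)$)
$\frac{22955 + I{\left(2 \cdot 12 \right)}}{-28998 - 3257} = \frac{22955 - \left(108 - 576 + 23 \cdot 2 \cdot 12\right)}{-28998 - 3257} = \frac{22955 - \left(660 - 576\right)}{-28998 - 3257} = \frac{22955 - 84}{-28998 - 3257} = \frac{22955 - 84}{-32255} = 22871 \left(- \frac{1}{32255}\right) = - \frac{22871}{32255}$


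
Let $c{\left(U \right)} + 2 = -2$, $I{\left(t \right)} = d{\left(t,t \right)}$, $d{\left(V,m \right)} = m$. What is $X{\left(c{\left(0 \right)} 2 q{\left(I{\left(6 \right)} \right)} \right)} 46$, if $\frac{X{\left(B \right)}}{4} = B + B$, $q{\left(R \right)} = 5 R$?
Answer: $-88320$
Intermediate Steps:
$I{\left(t \right)} = t$
$c{\left(U \right)} = -4$ ($c{\left(U \right)} = -2 - 2 = -4$)
$X{\left(B \right)} = 8 B$ ($X{\left(B \right)} = 4 \left(B + B\right) = 4 \cdot 2 B = 8 B$)
$X{\left(c{\left(0 \right)} 2 q{\left(I{\left(6 \right)} \right)} \right)} 46 = 8 \left(-4\right) 2 \cdot 5 \cdot 6 \cdot 46 = 8 \left(\left(-8\right) 30\right) 46 = 8 \left(-240\right) 46 = \left(-1920\right) 46 = -88320$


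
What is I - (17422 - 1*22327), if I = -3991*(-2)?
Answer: 12887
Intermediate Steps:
I = 7982
I - (17422 - 1*22327) = 7982 - (17422 - 1*22327) = 7982 - (17422 - 22327) = 7982 - 1*(-4905) = 7982 + 4905 = 12887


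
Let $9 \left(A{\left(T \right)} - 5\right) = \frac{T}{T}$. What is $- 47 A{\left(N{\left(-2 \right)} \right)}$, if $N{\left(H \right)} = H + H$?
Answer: $- \frac{2162}{9} \approx -240.22$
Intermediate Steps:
$N{\left(H \right)} = 2 H$
$A{\left(T \right)} = \frac{46}{9}$ ($A{\left(T \right)} = 5 + \frac{T \frac{1}{T}}{9} = 5 + \frac{1}{9} \cdot 1 = 5 + \frac{1}{9} = \frac{46}{9}$)
$- 47 A{\left(N{\left(-2 \right)} \right)} = \left(-47\right) \frac{46}{9} = - \frac{2162}{9}$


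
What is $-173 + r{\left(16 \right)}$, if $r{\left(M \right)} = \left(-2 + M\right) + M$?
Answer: $-143$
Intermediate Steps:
$r{\left(M \right)} = -2 + 2 M$
$-173 + r{\left(16 \right)} = -173 + \left(-2 + 2 \cdot 16\right) = -173 + \left(-2 + 32\right) = -173 + 30 = -143$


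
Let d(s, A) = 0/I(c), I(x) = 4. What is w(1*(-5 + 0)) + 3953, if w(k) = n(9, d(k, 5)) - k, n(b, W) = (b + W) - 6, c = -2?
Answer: 3961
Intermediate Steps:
d(s, A) = 0 (d(s, A) = 0/4 = 0*(¼) = 0)
n(b, W) = -6 + W + b (n(b, W) = (W + b) - 6 = -6 + W + b)
w(k) = 3 - k (w(k) = (-6 + 0 + 9) - k = 3 - k)
w(1*(-5 + 0)) + 3953 = (3 - (-5 + 0)) + 3953 = (3 - (-5)) + 3953 = (3 - 1*(-5)) + 3953 = (3 + 5) + 3953 = 8 + 3953 = 3961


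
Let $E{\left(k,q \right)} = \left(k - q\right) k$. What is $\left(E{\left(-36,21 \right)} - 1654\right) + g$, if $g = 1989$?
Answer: $2387$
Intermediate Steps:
$E{\left(k,q \right)} = k \left(k - q\right)$
$\left(E{\left(-36,21 \right)} - 1654\right) + g = \left(- 36 \left(-36 - 21\right) - 1654\right) + 1989 = \left(\left(-36\right) \left(-57\right) - 1654\right) + 1989 = \left(2052 - 1654\right) + 1989 = 398 + 1989 = 2387$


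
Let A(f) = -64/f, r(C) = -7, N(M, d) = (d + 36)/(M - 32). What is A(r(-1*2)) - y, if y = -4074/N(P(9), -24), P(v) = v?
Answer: -109191/14 ≈ -7799.4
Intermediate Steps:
N(M, d) = (36 + d)/(-32 + M)
y = 15617/2 (y = -4074*(-32 + 9)/(36 - 24) = -4074/(12/(-23)) = -4074/((-1/23*12)) = -4074/(-12/23) = -4074*(-23/12) = 15617/2 ≈ 7808.5)
A(r(-1*2)) - y = -64/(-7) - 1*15617/2 = -64*(-1/7) - 15617/2 = 64/7 - 15617/2 = -109191/14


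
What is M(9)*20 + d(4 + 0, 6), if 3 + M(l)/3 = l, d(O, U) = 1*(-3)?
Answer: 357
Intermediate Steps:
d(O, U) = -3
M(l) = -9 + 3*l
M(9)*20 + d(4 + 0, 6) = (-9 + 3*9)*20 - 3 = (-9 + 27)*20 - 3 = 18*20 - 3 = 360 - 3 = 357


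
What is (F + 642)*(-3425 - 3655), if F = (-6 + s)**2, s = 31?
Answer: -8970360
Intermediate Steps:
F = 625 (F = (-6 + 31)**2 = 25**2 = 625)
(F + 642)*(-3425 - 3655) = (625 + 642)*(-3425 - 3655) = 1267*(-7080) = -8970360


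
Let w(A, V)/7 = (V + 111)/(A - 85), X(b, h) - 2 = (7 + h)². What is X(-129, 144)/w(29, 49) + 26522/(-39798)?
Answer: -454022117/397980 ≈ -1140.8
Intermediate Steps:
X(b, h) = 2 + (7 + h)²
w(A, V) = 7*(111 + V)/(-85 + A) (w(A, V) = 7*((V + 111)/(A - 85)) = 7*((111 + V)/(-85 + A)) = 7*(111 + V)/(-85 + A))
X(-129, 144)/w(29, 49) + 26522/(-39798) = (2 + (7 + 144)²)/((7*(111 + 49)/(-85 + 29))) + 26522/(-39798) = (2 + 151²)/((7*160/(-56))) + 26522*(-1/39798) = (2 + 22801)/((7*(-1/56)*160)) - 13261/19899 = 22803/(-20) - 13261/19899 = 22803*(-1/20) - 13261/19899 = -22803/20 - 13261/19899 = -454022117/397980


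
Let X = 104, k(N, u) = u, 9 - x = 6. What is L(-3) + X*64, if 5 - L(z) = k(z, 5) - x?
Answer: 6659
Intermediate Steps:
x = 3 (x = 9 - 1*6 = 9 - 6 = 3)
L(z) = 3 (L(z) = 5 - (5 - 1*3) = 5 - (5 - 3) = 5 - 1*2 = 5 - 2 = 3)
L(-3) + X*64 = 3 + 104*64 = 3 + 6656 = 6659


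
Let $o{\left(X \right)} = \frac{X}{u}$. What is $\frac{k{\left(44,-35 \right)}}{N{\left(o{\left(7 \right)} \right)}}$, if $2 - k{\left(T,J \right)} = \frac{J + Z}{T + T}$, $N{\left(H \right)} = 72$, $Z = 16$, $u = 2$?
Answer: $\frac{65}{2112} \approx 0.030777$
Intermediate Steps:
$o{\left(X \right)} = \frac{X}{2}$
$k{\left(T,J \right)} = 2 - \frac{16 + J}{2 T}$ ($k{\left(T,J \right)} = 2 - \frac{J + 16}{T + T} = 2 - \frac{16 + J}{2 T}$)
$\frac{k{\left(44,-35 \right)}}{N{\left(o{\left(7 \right)} \right)}} = \frac{\frac{1}{2} \cdot \frac{1}{44} \left(-16 - -35 + 4 \cdot 44\right)}{72} = \frac{1}{2} \cdot \frac{1}{44} \left(-16 + 35 + 176\right) \frac{1}{72} = \frac{1}{2} \cdot \frac{1}{44} \cdot 195 \cdot \frac{1}{72} = \frac{195}{88} \cdot \frac{1}{72} = \frac{65}{2112}$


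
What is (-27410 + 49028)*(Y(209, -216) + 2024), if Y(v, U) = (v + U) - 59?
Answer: 42328044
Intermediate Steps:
Y(v, U) = -59 + U + v (Y(v, U) = (U + v) - 59 = -59 + U + v)
(-27410 + 49028)*(Y(209, -216) + 2024) = (-27410 + 49028)*((-59 - 216 + 209) + 2024) = 21618*(-66 + 2024) = 21618*1958 = 42328044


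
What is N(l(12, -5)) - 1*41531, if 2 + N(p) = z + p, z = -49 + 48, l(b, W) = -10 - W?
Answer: -41539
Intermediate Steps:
z = -1
N(p) = -3 + p (N(p) = -2 + (-1 + p) = -3 + p)
N(l(12, -5)) - 1*41531 = (-3 + (-10 - 1*(-5))) - 1*41531 = (-3 + (-10 + 5)) - 41531 = (-3 - 5) - 41531 = -8 - 41531 = -41539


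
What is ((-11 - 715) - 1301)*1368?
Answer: -2772936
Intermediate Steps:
((-11 - 715) - 1301)*1368 = (-726 - 1301)*1368 = -2027*1368 = -2772936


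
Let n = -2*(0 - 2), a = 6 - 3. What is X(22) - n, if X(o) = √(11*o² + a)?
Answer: -4 + √5327 ≈ 68.986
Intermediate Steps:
a = 3
n = 4 (n = -2*(-2) = 4)
X(o) = √(3 + 11*o²) (X(o) = √(11*o² + 3) = √(3 + 11*o²))
X(22) - n = √(3 + 11*22²) - 1*4 = √(3 + 11*484) - 4 = √(3 + 5324) - 4 = √5327 - 4 = -4 + √5327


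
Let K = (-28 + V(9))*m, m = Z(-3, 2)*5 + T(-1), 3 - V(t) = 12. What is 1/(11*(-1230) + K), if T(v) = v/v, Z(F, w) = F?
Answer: -1/13012 ≈ -7.6852e-5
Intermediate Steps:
V(t) = -9 (V(t) = 3 - 1*12 = 3 - 12 = -9)
T(v) = 1
m = -14 (m = -3*5 + 1 = -15 + 1 = -14)
K = 518 (K = (-28 - 9)*(-14) = -37*(-14) = 518)
1/(11*(-1230) + K) = 1/(11*(-1230) + 518) = 1/(-13530 + 518) = 1/(-13012) = -1/13012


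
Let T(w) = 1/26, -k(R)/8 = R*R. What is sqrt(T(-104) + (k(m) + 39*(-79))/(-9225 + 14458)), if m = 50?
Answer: 3*I*sqrt(8993025626)/136058 ≈ 2.091*I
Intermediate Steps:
k(R) = -8*R**2 (k(R) = -8*R*R = -8*R**2)
T(w) = 1/26
sqrt(T(-104) + (k(m) + 39*(-79))/(-9225 + 14458)) = sqrt(1/26 + (-8*50**2 + 39*(-79))/(-9225 + 14458)) = sqrt(1/26 + (-8*2500 - 3081)/5233) = sqrt(1/26 + (-20000 - 3081)*(1/5233)) = sqrt(1/26 - 23081*1/5233) = sqrt(1/26 - 23081/5233) = sqrt(-594873/136058) = 3*I*sqrt(8993025626)/136058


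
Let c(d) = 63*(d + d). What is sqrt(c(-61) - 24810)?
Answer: 4*I*sqrt(2031) ≈ 180.27*I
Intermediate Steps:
c(d) = 126*d (c(d) = 63*(2*d) = 126*d)
sqrt(c(-61) - 24810) = sqrt(126*(-61) - 24810) = sqrt(-7686 - 24810) = sqrt(-32496) = 4*I*sqrt(2031)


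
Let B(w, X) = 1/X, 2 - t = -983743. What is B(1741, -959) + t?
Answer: 943411454/959 ≈ 9.8375e+5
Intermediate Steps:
t = 983745 (t = 2 - 1*(-983743) = 2 + 983743 = 983745)
B(1741, -959) + t = 1/(-959) + 983745 = -1/959 + 983745 = 943411454/959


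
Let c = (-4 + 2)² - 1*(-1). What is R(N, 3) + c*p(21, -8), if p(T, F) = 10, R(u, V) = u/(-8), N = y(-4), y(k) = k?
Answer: 101/2 ≈ 50.500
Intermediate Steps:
N = -4
R(u, V) = -u/8 (R(u, V) = u*(-⅛) = -u/8)
c = 5 (c = (-2)² + 1 = 4 + 1 = 5)
R(N, 3) + c*p(21, -8) = -⅛*(-4) + 5*10 = ½ + 50 = 101/2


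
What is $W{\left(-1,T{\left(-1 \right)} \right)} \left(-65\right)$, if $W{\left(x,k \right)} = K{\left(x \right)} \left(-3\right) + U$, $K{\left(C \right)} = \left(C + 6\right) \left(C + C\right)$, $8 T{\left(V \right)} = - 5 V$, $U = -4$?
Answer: $-1690$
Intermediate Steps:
$T{\left(V \right)} = - \frac{5 V}{8}$ ($T{\left(V \right)} = \frac{\left(-5\right) V}{8} = - \frac{5 V}{8}$)
$K{\left(C \right)} = 2 C \left(6 + C\right)$ ($K{\left(C \right)} = \left(6 + C\right) 2 C = 2 C \left(6 + C\right)$)
$W{\left(x,k \right)} = -4 - 6 x \left(6 + x\right)$ ($W{\left(x,k \right)} = 2 x \left(6 + x\right) \left(-3\right) - 4 = - 6 x \left(6 + x\right) - 4 = -4 - 6 x \left(6 + x\right)$)
$W{\left(-1,T{\left(-1 \right)} \right)} \left(-65\right) = \left(-4 - - 6 \left(6 - 1\right)\right) \left(-65\right) = \left(-4 - \left(-6\right) 5\right) \left(-65\right) = \left(-4 + 30\right) \left(-65\right) = 26 \left(-65\right) = -1690$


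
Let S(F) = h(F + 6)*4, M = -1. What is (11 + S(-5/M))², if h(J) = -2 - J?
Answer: 1681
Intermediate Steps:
S(F) = -32 - 4*F (S(F) = (-2 - (F + 6))*4 = (-2 - (6 + F))*4 = (-2 + (-6 - F))*4 = (-8 - F)*4 = -32 - 4*F)
(11 + S(-5/M))² = (11 + (-32 - (-20)/(-1)))² = (11 + (-32 - (-20)*(-1)))² = (11 + (-32 - 4*5))² = (11 + (-32 - 20))² = (11 - 52)² = (-41)² = 1681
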